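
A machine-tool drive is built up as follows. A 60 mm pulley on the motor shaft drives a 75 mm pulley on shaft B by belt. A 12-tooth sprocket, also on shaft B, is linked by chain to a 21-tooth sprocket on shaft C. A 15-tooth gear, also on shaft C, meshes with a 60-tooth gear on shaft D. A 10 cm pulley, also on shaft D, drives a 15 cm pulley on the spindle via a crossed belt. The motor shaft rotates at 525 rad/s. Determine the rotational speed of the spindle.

belt 75/60 = 1.25 → 525/1.25 = 420 rad/s
chain 21/12 = 1.75 → 420/1.75 = 240 rad/s
gear mesh 60/15 = 4 → 240/4 = 60 rad/s
belt 15/10 = 1.5 → 60/1.5 = 40 rad/s

40 rad/s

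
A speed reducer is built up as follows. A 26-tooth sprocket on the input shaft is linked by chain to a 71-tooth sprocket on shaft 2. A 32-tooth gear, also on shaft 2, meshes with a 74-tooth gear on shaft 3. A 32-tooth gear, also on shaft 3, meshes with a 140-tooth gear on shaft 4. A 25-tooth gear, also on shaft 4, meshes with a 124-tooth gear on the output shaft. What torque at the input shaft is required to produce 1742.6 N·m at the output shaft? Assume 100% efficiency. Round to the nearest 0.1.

12.7 N·m

Overall ratio R = 2.7308 × 2.3125 × 4.375 × 4.96 = 137.03.
Input torque = output torque / R = 1742.6 / 137.03 = 12.717 N·m.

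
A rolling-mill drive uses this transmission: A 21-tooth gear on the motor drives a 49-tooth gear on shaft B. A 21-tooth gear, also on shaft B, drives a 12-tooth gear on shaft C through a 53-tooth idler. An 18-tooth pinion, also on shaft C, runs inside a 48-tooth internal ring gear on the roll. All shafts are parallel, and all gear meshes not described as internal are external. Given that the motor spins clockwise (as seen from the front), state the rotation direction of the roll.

counterclockwise

the motor → shaft B: external mesh, 1 reversal → CCW.
shaft B → shaft C: driver → idler → driven is 2 external meshes, 2 reversals → CCW.
shaft C → the roll: internal mesh, same direction → CCW.
3 reversals in total — an odd number — so the roll turns opposite to the motor.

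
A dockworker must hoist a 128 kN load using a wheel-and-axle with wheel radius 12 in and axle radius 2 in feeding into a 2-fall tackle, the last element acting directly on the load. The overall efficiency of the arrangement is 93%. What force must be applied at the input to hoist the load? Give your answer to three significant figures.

Wheel-and-axle MA = R/r = 12/2 = 6.
Block-and-tackle MA = number of supporting rope parts = 2.
Combined ideal MA = 6 × 2 = 12.
Actual MA = 12 × 0.93 = 11.16.
Effort = load / actual MA = 128 / 11.16 = 11.47 kN.

11.5 kN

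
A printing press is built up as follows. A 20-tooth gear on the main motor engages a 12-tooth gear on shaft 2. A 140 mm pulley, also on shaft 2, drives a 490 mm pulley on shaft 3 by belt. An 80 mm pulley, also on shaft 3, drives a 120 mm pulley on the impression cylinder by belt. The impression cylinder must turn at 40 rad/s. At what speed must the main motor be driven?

Overall ratio R = 0.6 × 3.5 × 1.5 = 3.15.
Required input speed = output speed × R = 40 × 3.15 = 126 rad/s.

126 rad/s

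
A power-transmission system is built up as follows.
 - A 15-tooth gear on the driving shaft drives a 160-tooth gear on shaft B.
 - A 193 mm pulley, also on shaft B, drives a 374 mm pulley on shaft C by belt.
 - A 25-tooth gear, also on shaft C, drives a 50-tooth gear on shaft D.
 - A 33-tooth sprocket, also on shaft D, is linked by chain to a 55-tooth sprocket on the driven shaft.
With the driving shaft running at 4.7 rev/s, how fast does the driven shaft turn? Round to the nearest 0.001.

the driving shaft → shaft B (gear mesh, 160/15): 4.7 ÷ 10.667 = 0.44063 rev/s
shaft B → shaft C (belt, 374/193): 0.44063 ÷ 1.9378 = 0.22738 rev/s
shaft C → shaft D (gear mesh, 50/25): 0.22738 ÷ 2 = 0.11369 rev/s
shaft D → the driven shaft (chain, 55/33): 0.11369 ÷ 1.6667 = 0.068214 rev/s

0.068 rev/s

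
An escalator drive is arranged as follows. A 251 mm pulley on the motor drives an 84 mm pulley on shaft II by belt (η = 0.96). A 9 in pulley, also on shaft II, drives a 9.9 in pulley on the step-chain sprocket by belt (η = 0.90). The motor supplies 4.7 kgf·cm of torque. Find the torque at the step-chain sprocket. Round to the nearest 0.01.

1.49 kgf·cm

belt 84/251 = 0.33466 → τ = 4.7·0.33466·0.96 = 1.51 kgf·cm
belt 9.9/9 = 1.1 → τ = 1.51·1.1·0.90 = 1.4949 kgf·cm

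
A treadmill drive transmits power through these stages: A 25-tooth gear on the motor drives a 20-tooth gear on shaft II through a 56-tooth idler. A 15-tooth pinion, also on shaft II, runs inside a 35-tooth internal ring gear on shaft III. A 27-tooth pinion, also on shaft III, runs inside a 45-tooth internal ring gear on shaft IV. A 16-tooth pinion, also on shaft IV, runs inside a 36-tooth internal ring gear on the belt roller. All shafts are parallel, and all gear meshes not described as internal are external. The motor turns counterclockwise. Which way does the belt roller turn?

the motor → shaft II: driver → idler → driven is 2 external meshes, 2 reversals → CCW.
shaft II → shaft III: internal mesh, same direction → CCW.
shaft III → shaft IV: internal mesh, same direction → CCW.
shaft IV → the belt roller: internal mesh, same direction → CCW.
2 reversals in total — an even number — so the belt roller turns the same way as the motor.

counterclockwise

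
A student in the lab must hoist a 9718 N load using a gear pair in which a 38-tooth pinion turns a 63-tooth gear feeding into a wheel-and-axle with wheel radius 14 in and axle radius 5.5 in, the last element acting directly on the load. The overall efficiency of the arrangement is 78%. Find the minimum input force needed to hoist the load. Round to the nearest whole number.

Gear pair MA = 63/38 = 1.6579.
Wheel-and-axle MA = R/r = 14/5.5 = 2.5455.
Combined ideal MA = 1.6579 × 2.5455 = 4.2201.
Actual MA = 4.2201 × 0.78 = 3.2917.
Effort = load / actual MA = 9718 / 3.2917 = 2952.3 N.

2952 N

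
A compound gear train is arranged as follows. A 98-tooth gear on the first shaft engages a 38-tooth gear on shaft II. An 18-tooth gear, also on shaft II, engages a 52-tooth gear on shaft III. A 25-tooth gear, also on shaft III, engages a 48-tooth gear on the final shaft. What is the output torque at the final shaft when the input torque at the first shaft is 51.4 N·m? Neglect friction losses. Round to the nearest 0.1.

110.5 N·m

After the gear mesh (38/98): 51.4 × 0.38776 = 19.931 N·m
After the gear mesh (52/18): 19.931 × 2.8889 = 57.577 N·m
After the gear mesh (48/25): 57.577 × 1.92 = 110.55 N·m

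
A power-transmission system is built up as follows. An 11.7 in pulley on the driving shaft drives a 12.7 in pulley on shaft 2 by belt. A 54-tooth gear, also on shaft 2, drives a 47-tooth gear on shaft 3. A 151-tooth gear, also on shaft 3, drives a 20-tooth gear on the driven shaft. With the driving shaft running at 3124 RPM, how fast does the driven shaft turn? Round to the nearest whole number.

belt 12.7/11.7 = 1.0855 → 3124/1.0855 = 2878 RPM
gear mesh 47/54 = 0.87037 → 2878/0.87037 = 3306.7 RPM
gear mesh 20/151 = 0.13245 → 3306.7/0.13245 = 24965 RPM

24965 RPM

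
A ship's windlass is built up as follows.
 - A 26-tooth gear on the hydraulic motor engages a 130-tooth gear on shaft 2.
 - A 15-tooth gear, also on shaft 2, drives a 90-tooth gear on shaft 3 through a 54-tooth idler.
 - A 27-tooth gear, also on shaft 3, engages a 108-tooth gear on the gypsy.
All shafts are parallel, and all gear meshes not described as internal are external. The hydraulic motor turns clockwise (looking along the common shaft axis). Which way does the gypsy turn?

clockwise

the hydraulic motor → shaft 2: external mesh, 1 reversal → CCW.
shaft 2 → shaft 3: driver → idler → driven is 2 external meshes, 2 reversals → CCW.
shaft 3 → the gypsy: external mesh, 1 reversal → CW.
4 reversals in total — an even number — so the gypsy turns the same way as the hydraulic motor.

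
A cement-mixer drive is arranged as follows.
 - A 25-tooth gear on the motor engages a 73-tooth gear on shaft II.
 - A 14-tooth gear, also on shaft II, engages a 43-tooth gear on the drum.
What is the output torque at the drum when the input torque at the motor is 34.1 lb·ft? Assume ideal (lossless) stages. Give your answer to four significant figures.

305.8 lb·ft

Gear mesh: ratio = 73/25 = 2.92; torque at shaft II = 34.1 × 2.92 = 99.572 lb·ft.
Gear mesh: ratio = 43/14 = 3.0714; torque at the drum = 99.572 × 3.0714 = 305.83 lb·ft.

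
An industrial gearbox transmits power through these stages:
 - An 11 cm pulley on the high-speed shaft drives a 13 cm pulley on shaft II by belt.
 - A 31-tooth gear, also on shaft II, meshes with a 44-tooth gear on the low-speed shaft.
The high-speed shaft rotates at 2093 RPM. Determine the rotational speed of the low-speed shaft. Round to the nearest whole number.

belt 13/11 = 1.1818 → 2093/1.1818 = 1771 RPM
gear mesh 44/31 = 1.4194 → 1771/1.4194 = 1247.8 RPM

1248 RPM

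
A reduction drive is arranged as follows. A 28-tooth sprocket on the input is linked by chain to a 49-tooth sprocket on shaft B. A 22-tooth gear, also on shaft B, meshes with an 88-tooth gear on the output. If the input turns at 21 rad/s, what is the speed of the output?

3 rad/s

chain 49/28 = 1.75 → 21/1.75 = 12 rad/s
gear mesh 88/22 = 4 → 12/4 = 3 rad/s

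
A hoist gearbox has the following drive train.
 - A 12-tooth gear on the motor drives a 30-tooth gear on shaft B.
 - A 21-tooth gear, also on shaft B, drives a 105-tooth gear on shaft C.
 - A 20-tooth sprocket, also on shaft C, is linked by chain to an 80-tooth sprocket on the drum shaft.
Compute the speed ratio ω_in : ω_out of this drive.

Each stage contributes driven/driver: gear mesh 30/12 = 2.5, gear mesh 105/21 = 5, chain 80/20 = 4.
Overall: 2.5 × 5 × 4 = 50.

50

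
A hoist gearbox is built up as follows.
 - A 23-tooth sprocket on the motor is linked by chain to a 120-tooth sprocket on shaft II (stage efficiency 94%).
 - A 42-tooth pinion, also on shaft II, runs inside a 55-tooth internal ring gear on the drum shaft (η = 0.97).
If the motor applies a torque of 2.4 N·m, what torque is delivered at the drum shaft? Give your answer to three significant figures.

15.0 N·m

chain 120/23 = 5.2174 → τ = 2.4·5.2174·0.94 = 11.77 N·m
internal gear 55/42 = 1.3095 → τ = 11.77·1.3095·0.97 = 14.951 N·m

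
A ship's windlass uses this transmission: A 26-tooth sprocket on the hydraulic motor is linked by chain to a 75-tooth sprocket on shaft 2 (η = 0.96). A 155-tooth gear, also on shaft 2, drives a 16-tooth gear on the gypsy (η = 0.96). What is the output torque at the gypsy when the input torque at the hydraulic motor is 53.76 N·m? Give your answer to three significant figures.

14.8 N·m

After the chain (75/26): 53.76 × 2.8846 × 0.96 = 148.87 N·m
After the gear mesh (16/155): 148.87 × 0.10323 × 0.96 = 14.753 N·m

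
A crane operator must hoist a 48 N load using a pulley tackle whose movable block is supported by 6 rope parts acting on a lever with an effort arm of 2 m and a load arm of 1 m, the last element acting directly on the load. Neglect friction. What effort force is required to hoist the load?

4 N

Block-and-tackle MA = number of supporting rope parts = 6.
Lever MA = effort arm / load arm = 2/1 = 2.
Combined ideal MA = 6 × 2 = 12.
Effort = load / MA = 48 / 12 = 4 N.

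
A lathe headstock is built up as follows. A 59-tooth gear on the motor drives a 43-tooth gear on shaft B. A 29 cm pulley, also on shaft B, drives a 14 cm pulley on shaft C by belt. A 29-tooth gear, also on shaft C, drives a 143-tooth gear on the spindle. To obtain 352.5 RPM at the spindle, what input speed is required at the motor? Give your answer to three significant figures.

Overall ratio R = 0.72881 × 0.48276 × 4.931 = 1.7349.
Required input speed = output speed × R = 352.5 × 1.7349 = 611.57 RPM.

612 RPM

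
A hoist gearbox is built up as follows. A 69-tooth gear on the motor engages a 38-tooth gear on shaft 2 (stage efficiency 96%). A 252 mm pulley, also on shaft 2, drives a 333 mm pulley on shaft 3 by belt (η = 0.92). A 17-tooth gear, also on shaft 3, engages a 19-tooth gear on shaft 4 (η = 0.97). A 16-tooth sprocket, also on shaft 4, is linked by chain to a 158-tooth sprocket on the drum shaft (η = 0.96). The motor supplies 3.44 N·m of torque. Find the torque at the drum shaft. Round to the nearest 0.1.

gear mesh 38/69 = 0.55072 → τ = 3.44·0.55072·0.96 = 1.8187 N·m
belt 333/252 = 1.3214 → τ = 1.8187·1.3214·0.92 = 2.211 N·m
gear mesh 19/17 = 1.1176 → τ = 2.211·1.1176·0.97 = 2.397 N·m
chain 158/16 = 9.875 → τ = 2.397·9.875·0.96 = 22.724 N·m

22.7 N·m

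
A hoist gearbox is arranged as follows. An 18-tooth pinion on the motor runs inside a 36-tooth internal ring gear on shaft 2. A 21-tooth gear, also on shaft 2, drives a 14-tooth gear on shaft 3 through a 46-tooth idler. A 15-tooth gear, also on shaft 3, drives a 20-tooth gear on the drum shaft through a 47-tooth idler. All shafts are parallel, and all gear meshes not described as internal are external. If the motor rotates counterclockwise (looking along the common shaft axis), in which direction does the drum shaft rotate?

the motor → shaft 2: internal mesh, same direction → CCW.
shaft 2 → shaft 3: driver → idler → driven is 2 external meshes, 2 reversals → CCW.
shaft 3 → the drum shaft: driver → idler → driven is 2 external meshes, 2 reversals → CCW.
4 reversals in total — an even number — so the drum shaft turns the same way as the motor.

counterclockwise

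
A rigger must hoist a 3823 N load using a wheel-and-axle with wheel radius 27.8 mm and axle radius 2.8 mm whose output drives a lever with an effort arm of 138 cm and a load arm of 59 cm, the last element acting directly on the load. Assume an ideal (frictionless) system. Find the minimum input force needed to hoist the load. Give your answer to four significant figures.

Wheel-and-axle MA = R/r = 27.8/2.8 = 9.9286.
Lever MA = effort arm / load arm = 138/59 = 2.339.
Combined ideal MA = 9.9286 × 2.339 = 23.223.
Effort = load / MA = 3823 / 23.223 = 164.62 N.

164.6 N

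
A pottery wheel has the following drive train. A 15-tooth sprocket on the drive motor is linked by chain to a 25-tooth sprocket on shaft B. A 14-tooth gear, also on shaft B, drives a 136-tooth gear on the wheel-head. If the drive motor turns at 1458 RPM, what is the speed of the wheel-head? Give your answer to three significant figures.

the drive motor → shaft B (chain, 25/15): 1458 ÷ 1.6667 = 874.8 RPM
shaft B → the wheel-head (gear mesh, 136/14): 874.8 ÷ 9.7143 = 90.053 RPM

90.1 RPM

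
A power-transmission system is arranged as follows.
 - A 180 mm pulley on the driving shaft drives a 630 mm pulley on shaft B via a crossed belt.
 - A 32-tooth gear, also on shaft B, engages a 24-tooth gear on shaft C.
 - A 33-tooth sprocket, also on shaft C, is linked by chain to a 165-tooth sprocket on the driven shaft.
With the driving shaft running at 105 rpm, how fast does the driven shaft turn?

8 rpm

Belt: ratio = 630/180 = 3.5, so shaft B turns at 105 / 3.5 = 30 rpm.
Gear mesh: ratio = 24/32 = 0.75, so shaft C turns at 30 / 0.75 = 40 rpm.
Chain: ratio = 165/33 = 5, so the driven shaft turns at 40 / 5 = 8 rpm.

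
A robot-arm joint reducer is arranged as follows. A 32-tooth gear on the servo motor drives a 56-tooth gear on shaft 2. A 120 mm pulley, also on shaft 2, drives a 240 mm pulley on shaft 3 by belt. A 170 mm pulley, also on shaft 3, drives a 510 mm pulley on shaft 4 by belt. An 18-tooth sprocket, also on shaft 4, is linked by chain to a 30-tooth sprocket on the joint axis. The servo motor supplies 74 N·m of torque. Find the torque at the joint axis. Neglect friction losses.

gear mesh 56/32 = 1.75 → τ = 74·1.75 = 129.5 N·m
belt 240/120 = 2 → τ = 129.5·2 = 259 N·m
belt 510/170 = 3 → τ = 259·3 = 777 N·m
chain 30/18 = 1.6667 → τ = 777·1.6667 = 1295 N·m

1295 N·m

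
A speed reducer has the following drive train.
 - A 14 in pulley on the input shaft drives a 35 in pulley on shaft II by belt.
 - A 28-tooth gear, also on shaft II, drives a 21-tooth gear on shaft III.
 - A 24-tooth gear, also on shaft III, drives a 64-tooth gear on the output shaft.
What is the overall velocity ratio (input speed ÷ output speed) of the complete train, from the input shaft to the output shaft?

5

Each stage contributes driven/driver: belt 35/14 = 2.5, gear mesh 21/28 = 0.75, gear mesh 64/24 = 2.6667.
Overall: 2.5 × 0.75 × 2.6667 = 5.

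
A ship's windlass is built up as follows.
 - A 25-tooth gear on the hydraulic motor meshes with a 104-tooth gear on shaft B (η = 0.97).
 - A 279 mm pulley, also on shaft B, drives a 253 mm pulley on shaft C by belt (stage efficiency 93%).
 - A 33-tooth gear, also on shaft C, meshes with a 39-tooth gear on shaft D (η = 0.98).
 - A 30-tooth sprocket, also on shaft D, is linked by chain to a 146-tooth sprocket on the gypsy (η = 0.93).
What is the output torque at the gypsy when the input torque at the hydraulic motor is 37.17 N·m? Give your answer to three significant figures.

Gear mesh: ratio = 104/25 = 4.16; torque at shaft B = 37.17 × 4.16 × 0.97 = 149.99 N·m.
Belt: ratio = 253/279 = 0.90681; torque at shaft C = 149.99 × 0.90681 × 0.93 = 126.49 N·m.
Gear mesh: ratio = 39/33 = 1.1818; torque at shaft D = 126.49 × 1.1818 × 0.98 = 146.5 N·m.
Chain: ratio = 146/30 = 4.8667; torque at the gypsy = 146.5 × 4.8667 × 0.93 = 663.05 N·m.

663 N·m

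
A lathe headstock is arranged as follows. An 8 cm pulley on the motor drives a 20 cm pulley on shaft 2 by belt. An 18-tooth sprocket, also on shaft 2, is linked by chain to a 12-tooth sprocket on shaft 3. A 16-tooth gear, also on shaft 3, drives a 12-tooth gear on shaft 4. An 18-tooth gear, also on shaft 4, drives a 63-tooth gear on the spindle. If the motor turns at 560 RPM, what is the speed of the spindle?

128 RPM

belt 20/8 = 2.5 → 560/2.5 = 224 RPM
chain 12/18 = 0.66667 → 224/0.66667 = 336 RPM
gear mesh 12/16 = 0.75 → 336/0.75 = 448 RPM
gear mesh 63/18 = 3.5 → 448/3.5 = 128 RPM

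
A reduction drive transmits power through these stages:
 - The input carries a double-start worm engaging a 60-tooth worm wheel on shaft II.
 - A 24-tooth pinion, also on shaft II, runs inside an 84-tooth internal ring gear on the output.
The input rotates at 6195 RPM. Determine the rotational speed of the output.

59 RPM

worm 60/2 = 30 → 6195/30 = 206.5 RPM
internal gear 84/24 = 3.5 → 206.5/3.5 = 59 RPM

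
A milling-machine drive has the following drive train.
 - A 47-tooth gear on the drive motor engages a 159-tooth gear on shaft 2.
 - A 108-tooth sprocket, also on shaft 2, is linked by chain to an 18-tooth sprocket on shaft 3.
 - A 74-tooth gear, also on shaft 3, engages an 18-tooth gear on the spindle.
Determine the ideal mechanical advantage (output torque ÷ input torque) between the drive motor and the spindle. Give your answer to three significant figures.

0.137

Each stage contributes driven/driver: gear mesh 159/47 = 3.383, chain 18/108 = 0.16667, gear mesh 18/74 = 0.24324.
Overall: 3.383 × 0.16667 × 0.24324 = 0.13715.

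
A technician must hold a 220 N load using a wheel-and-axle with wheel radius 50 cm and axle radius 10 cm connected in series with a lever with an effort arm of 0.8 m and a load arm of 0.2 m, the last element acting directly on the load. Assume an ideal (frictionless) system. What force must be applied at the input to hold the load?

11 N

Wheel-and-axle MA = R/r = 50/10 = 5.
Lever MA = effort arm / load arm = 0.8/0.2 = 4.
Combined ideal MA = 5 × 4 = 20.
Effort = load / MA = 220 / 20 = 11 N.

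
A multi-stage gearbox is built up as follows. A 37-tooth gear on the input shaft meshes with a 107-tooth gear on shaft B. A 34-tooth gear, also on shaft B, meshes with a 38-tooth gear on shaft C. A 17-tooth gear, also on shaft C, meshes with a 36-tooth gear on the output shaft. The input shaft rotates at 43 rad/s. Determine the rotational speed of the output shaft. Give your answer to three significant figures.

6.28 rad/s

Gear mesh: ratio = 107/37 = 2.8919, so shaft B turns at 43 / 2.8919 = 14.869 rad/s.
Gear mesh: ratio = 38/34 = 1.1176, so shaft C turns at 14.869 / 1.1176 = 13.304 rad/s.
Gear mesh: ratio = 36/17 = 2.1176, so the output shaft turns at 13.304 / 2.1176 = 6.2824 rad/s.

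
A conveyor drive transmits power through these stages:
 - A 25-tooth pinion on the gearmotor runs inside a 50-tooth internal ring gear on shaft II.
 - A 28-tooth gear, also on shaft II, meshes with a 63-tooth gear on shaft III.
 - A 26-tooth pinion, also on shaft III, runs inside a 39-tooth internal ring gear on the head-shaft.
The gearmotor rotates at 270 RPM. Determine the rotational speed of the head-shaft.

the gearmotor → shaft II (internal gear, 50/25): 270 ÷ 2 = 135 RPM
shaft II → shaft III (gear mesh, 63/28): 135 ÷ 2.25 = 60 RPM
shaft III → the head-shaft (internal gear, 39/26): 60 ÷ 1.5 = 40 RPM

40 RPM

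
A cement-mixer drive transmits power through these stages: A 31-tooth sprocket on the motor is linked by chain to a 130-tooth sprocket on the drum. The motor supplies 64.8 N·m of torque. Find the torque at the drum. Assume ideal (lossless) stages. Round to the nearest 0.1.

271.7 N·m

After the chain (130/31): 64.8 × 4.1935 = 271.74 N·m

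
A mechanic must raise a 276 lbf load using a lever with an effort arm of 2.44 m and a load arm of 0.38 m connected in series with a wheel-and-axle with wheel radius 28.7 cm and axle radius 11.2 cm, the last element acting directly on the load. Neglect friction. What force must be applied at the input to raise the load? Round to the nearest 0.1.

16.8 lbf

Lever MA = effort arm / load arm = 2.44/0.38 = 6.4211.
Wheel-and-axle MA = R/r = 28.7/11.2 = 2.5625.
Combined ideal MA = 6.4211 × 2.5625 = 16.454.
Effort = load / MA = 276 / 16.454 = 16.774 lbf.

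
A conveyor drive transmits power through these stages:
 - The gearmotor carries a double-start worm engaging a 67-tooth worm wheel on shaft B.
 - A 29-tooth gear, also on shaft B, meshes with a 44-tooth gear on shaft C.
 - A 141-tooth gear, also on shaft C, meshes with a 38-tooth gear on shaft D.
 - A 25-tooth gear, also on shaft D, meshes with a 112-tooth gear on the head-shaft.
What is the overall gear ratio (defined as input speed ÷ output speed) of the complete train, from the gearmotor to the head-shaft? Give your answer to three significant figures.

61.4

Each stage contributes driven/driver: worm 67/2 = 33.5, gear mesh 44/29 = 1.5172, gear mesh 38/141 = 0.2695, gear mesh 112/25 = 4.48.
Overall: 33.5 × 1.5172 × 0.2695 × 4.48 = 61.368.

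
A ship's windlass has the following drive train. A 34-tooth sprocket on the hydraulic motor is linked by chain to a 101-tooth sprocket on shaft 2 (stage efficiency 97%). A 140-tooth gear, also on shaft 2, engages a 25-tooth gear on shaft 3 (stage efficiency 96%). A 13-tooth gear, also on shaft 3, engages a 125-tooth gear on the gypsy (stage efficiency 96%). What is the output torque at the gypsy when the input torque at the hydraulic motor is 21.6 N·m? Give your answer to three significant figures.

98.5 N·m

Chain: ratio = 101/34 = 2.9706; torque at shaft 2 = 21.6 × 2.9706 × 0.97 = 62.24 N·m.
Gear mesh: ratio = 25/140 = 0.17857; torque at shaft 3 = 62.24 × 0.17857 × 0.96 = 10.67 N·m.
Gear mesh: ratio = 125/13 = 9.6154; torque at the gypsy = 10.67 × 9.6154 × 0.96 = 98.489 N·m.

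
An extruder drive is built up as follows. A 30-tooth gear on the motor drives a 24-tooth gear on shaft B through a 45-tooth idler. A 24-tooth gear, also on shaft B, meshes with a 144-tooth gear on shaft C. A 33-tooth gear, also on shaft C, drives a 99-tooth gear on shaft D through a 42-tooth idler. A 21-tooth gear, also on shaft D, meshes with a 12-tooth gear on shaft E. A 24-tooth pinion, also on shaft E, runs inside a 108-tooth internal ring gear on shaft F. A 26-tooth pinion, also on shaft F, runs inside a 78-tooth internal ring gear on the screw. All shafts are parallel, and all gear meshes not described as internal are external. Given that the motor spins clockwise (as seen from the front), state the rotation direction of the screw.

clockwise

the motor → shaft B: driver → idler → driven is 2 external meshes, 2 reversals → CW.
shaft B → shaft C: external mesh, 1 reversal → CCW.
shaft C → shaft D: driver → idler → driven is 2 external meshes, 2 reversals → CCW.
shaft D → shaft E: external mesh, 1 reversal → CW.
shaft E → shaft F: internal mesh, same direction → CW.
shaft F → the screw: internal mesh, same direction → CW.
6 reversals in total — an even number — so the screw turns the same way as the motor.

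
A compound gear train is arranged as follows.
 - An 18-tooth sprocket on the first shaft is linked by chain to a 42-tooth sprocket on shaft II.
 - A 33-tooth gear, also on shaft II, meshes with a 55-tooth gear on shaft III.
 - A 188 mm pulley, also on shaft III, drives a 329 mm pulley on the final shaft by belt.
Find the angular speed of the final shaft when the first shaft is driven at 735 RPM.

the first shaft → shaft II (chain, 42/18): 735 ÷ 2.3333 = 315 RPM
shaft II → shaft III (gear mesh, 55/33): 315 ÷ 1.6667 = 189 RPM
shaft III → the final shaft (belt, 329/188): 189 ÷ 1.75 = 108 RPM

108 RPM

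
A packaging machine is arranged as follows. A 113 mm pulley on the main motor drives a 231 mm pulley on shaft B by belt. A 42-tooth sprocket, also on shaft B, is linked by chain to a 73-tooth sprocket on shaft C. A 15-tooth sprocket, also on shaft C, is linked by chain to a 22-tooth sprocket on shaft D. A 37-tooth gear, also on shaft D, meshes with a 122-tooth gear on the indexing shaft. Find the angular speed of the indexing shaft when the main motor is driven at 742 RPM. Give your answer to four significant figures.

43.18 RPM

Belt: ratio = 231/113 = 2.0442, so shaft B turns at 742 / 2.0442 = 362.97 RPM.
Chain: ratio = 73/42 = 1.7381, so shaft C turns at 362.97 / 1.7381 = 208.83 RPM.
Chain: ratio = 22/15 = 1.4667, so shaft D turns at 208.83 / 1.4667 = 142.39 RPM.
Gear mesh: ratio = 122/37 = 3.2973, so the indexing shaft turns at 142.39 / 3.2973 = 43.182 RPM.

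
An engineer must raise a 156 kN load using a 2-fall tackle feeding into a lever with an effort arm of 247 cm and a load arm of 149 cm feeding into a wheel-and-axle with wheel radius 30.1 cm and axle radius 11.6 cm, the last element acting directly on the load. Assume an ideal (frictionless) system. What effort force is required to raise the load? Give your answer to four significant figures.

Block-and-tackle MA = number of supporting rope parts = 2.
Lever MA = effort arm / load arm = 247/149 = 1.6577.
Wheel-and-axle MA = R/r = 30.1/11.6 = 2.5948.
Combined ideal MA = 2 × 1.6577 × 2.5948 = 8.603.
Effort = load / MA = 156 / 8.603 = 18.133 kN.

18.13 kN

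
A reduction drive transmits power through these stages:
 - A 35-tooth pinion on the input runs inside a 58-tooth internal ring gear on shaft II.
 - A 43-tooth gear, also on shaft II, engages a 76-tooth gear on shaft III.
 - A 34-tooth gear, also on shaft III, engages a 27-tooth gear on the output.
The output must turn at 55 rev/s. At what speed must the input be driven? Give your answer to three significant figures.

Overall ratio R = 1.6571 × 1.7674 × 0.79412 = 2.3259.
Required input speed = output speed × R = 55 × 2.3259 = 127.92 rev/s.

128 rev/s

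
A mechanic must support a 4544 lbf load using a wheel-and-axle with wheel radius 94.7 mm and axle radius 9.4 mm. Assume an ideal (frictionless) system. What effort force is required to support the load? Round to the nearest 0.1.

451.0 lbf

Wheel-and-axle MA = R/r = 94.7/9.4 = 10.074.
Effort = load / MA = 4544 / 10.074 = 451.04 lbf.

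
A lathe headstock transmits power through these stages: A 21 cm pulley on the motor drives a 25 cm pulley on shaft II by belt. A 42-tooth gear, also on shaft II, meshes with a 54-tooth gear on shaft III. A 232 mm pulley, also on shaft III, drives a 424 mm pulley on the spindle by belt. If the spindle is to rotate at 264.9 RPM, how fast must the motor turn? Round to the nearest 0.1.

Overall ratio R = 1.1905 × 1.2857 × 1.8276 = 2.7973.
Required input speed = output speed × R = 264.9 × 2.7973 = 741.01 RPM.

741.0 RPM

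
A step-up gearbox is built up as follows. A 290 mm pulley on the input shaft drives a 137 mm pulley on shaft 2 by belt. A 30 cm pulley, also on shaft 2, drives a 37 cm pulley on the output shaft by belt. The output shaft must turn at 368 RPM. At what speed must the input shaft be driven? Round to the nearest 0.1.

Overall ratio R = 0.47241 × 1.2333 = 0.58264.
Required input speed = output speed × R = 368 × 0.58264 = 214.41 RPM.

214.4 RPM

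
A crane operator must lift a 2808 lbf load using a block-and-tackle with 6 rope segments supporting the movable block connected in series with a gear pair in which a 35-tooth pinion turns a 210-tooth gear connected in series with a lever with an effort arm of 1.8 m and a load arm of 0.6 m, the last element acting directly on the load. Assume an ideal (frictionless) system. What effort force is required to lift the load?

Block-and-tackle MA = number of supporting rope parts = 6.
Gear pair MA = 210/35 = 6.
Lever MA = effort arm / load arm = 1.8/0.6 = 3.
Combined ideal MA = 6 × 6 × 3 = 108.
Effort = load / MA = 2808 / 108 = 26 lbf.

26 lbf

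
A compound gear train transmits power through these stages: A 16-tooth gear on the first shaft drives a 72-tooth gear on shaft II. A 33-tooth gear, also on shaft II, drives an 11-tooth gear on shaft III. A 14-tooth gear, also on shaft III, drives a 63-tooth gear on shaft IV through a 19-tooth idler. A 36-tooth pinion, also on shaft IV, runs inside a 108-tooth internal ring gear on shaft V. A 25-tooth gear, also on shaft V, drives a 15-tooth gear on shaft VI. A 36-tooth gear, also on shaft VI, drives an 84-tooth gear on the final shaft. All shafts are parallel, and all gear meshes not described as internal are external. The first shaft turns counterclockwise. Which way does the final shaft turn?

the first shaft → shaft II: external mesh, 1 reversal → CW.
shaft II → shaft III: external mesh, 1 reversal → CCW.
shaft III → shaft IV: driver → idler → driven is 2 external meshes, 2 reversals → CCW.
shaft IV → shaft V: internal mesh, same direction → CCW.
shaft V → shaft VI: external mesh, 1 reversal → CW.
shaft VI → the final shaft: external mesh, 1 reversal → CCW.
6 reversals in total — an even number — so the final shaft turns the same way as the first shaft.

counterclockwise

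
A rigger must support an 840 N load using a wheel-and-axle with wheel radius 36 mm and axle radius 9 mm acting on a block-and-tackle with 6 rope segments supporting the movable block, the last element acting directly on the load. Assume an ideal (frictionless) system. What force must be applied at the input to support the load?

Wheel-and-axle MA = R/r = 36/9 = 4.
Block-and-tackle MA = number of supporting rope parts = 6.
Combined ideal MA = 4 × 6 = 24.
Effort = load / MA = 840 / 24 = 35 N.

35 N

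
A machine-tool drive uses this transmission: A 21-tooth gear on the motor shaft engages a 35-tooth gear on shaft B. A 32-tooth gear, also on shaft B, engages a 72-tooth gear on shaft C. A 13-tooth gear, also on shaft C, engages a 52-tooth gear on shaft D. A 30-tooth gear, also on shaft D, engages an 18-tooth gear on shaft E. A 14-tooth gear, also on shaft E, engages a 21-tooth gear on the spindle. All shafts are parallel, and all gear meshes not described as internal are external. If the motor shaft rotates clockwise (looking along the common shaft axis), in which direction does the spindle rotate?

counterclockwise

the motor shaft → shaft B: external mesh, 1 reversal → CCW.
shaft B → shaft C: external mesh, 1 reversal → CW.
shaft C → shaft D: external mesh, 1 reversal → CCW.
shaft D → shaft E: external mesh, 1 reversal → CW.
shaft E → the spindle: external mesh, 1 reversal → CCW.
5 reversals in total — an odd number — so the spindle turns opposite to the motor shaft.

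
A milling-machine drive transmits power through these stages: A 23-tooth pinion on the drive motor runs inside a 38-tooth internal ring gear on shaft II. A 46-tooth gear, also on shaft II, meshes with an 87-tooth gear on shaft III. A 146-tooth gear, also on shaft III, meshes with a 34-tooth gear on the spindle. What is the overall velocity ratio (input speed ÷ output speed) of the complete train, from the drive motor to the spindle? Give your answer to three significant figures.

Each stage contributes driven/driver: internal gear 38/23 = 1.6522, gear mesh 87/46 = 1.8913, gear mesh 34/146 = 0.23288.
Overall: 1.6522 × 1.8913 × 0.23288 = 0.72768.

0.728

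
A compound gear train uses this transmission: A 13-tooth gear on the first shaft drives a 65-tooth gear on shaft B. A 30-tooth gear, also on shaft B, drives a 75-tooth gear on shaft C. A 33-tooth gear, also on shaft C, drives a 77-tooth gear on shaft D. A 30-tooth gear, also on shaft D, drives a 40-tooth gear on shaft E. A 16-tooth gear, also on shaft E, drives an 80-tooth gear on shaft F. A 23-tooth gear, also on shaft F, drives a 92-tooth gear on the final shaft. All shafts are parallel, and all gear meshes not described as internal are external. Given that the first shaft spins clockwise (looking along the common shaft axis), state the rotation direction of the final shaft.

clockwise

the first shaft → shaft B: external mesh, 1 reversal → CCW.
shaft B → shaft C: external mesh, 1 reversal → CW.
shaft C → shaft D: external mesh, 1 reversal → CCW.
shaft D → shaft E: external mesh, 1 reversal → CW.
shaft E → shaft F: external mesh, 1 reversal → CCW.
shaft F → the final shaft: external mesh, 1 reversal → CW.
6 reversals in total — an even number — so the final shaft turns the same way as the first shaft.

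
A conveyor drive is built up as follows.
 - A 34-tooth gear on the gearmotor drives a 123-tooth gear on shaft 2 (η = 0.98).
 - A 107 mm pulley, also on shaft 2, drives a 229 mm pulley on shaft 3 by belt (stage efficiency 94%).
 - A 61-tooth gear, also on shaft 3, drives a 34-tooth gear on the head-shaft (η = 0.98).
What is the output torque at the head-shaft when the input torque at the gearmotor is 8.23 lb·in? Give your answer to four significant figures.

32.06 lb·in

After the gear mesh (123/34): 8.23 × 3.6176 × 0.98 = 29.178 lb·in
After the belt (229/107): 29.178 × 2.1402 × 0.94 = 58.699 lb·in
After the gear mesh (34/61): 58.699 × 0.55738 × 0.98 = 32.063 lb·in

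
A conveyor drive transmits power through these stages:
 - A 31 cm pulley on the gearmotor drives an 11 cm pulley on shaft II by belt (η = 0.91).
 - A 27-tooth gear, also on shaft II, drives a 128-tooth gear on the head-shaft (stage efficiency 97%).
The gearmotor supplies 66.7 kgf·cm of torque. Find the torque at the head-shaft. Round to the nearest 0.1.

After the belt (11/31): 66.7 × 0.35484 × 0.91 = 21.538 kgf·cm
After the gear mesh (128/27): 21.538 × 4.7407 × 0.97 = 99.041 kgf·cm

99.0 kgf·cm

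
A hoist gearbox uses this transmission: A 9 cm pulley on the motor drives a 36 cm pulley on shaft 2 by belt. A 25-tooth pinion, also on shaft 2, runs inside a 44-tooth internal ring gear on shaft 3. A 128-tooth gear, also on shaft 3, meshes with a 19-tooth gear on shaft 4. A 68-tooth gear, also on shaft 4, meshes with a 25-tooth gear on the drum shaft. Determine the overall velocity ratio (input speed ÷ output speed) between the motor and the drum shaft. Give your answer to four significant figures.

0.3842

Each stage contributes driven/driver: belt 36/9 = 4, internal gear 44/25 = 1.76, gear mesh 19/128 = 0.14844, gear mesh 25/68 = 0.36765.
Overall: 4 × 1.76 × 0.14844 × 0.36765 = 0.38419.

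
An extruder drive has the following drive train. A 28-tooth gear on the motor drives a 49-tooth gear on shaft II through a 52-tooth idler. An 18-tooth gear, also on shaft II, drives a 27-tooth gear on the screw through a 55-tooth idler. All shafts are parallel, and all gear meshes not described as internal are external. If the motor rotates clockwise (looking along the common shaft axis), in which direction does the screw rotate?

clockwise

the motor → shaft II: driver → idler → driven is 2 external meshes, 2 reversals → CW.
shaft II → the screw: driver → idler → driven is 2 external meshes, 2 reversals → CW.
4 reversals in total — an even number — so the screw turns the same way as the motor.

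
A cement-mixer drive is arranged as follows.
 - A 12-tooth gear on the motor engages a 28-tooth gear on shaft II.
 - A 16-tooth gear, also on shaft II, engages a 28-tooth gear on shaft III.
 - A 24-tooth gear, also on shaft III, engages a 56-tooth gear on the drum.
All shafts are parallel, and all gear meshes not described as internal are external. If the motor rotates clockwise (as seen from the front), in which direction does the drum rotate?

counterclockwise

the motor → shaft II: external mesh, 1 reversal → CCW.
shaft II → shaft III: external mesh, 1 reversal → CW.
shaft III → the drum: external mesh, 1 reversal → CCW.
3 reversals in total — an odd number — so the drum turns opposite to the motor.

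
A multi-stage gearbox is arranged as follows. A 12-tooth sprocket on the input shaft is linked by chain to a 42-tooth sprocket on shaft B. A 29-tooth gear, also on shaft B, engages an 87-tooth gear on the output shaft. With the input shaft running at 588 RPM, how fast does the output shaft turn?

the input shaft → shaft B (chain, 42/12): 588 ÷ 3.5 = 168 RPM
shaft B → the output shaft (gear mesh, 87/29): 168 ÷ 3 = 56 RPM

56 RPM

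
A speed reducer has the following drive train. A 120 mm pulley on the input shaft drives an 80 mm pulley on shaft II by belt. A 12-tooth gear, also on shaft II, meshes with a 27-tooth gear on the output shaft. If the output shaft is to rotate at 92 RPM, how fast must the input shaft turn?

138 RPM

Overall ratio R = 0.66667 × 2.25 = 1.5.
Required input speed = output speed × R = 92 × 1.5 = 138 RPM.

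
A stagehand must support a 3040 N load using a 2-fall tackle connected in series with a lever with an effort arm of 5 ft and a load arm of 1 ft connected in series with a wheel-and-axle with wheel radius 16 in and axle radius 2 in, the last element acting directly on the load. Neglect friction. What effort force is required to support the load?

38 N

Block-and-tackle MA = number of supporting rope parts = 2.
Lever MA = effort arm / load arm = 5/1 = 5.
Wheel-and-axle MA = R/r = 16/2 = 8.
Combined ideal MA = 2 × 5 × 8 = 80.
Effort = load / MA = 3040 / 80 = 38 N.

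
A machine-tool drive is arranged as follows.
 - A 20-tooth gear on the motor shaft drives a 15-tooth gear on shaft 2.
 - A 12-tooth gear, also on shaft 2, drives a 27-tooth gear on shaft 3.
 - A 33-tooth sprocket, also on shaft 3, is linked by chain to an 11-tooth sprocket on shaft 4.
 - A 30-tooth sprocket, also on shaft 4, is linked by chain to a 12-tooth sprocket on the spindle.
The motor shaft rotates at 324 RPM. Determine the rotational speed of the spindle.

the motor shaft → shaft 2 (gear mesh, 15/20): 324 ÷ 0.75 = 432 RPM
shaft 2 → shaft 3 (gear mesh, 27/12): 432 ÷ 2.25 = 192 RPM
shaft 3 → shaft 4 (chain, 11/33): 192 ÷ 0.33333 = 576 RPM
shaft 4 → the spindle (chain, 12/30): 576 ÷ 0.4 = 1440 RPM

1440 RPM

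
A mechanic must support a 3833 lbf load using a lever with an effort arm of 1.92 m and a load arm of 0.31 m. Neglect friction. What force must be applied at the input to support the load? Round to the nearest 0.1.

618.9 lbf

Lever MA = effort arm / load arm = 1.92/0.31 = 6.1935.
Effort = load / MA = 3833 / 6.1935 = 618.87 lbf.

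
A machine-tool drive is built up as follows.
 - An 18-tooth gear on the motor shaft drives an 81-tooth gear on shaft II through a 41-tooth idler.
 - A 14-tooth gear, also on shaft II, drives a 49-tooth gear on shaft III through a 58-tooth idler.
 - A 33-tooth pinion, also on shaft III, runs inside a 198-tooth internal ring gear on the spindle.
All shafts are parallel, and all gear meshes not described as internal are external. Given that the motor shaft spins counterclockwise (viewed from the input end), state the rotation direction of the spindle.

the motor shaft → shaft II: driver → idler → driven is 2 external meshes, 2 reversals → CCW.
shaft II → shaft III: driver → idler → driven is 2 external meshes, 2 reversals → CCW.
shaft III → the spindle: internal mesh, same direction → CCW.
4 reversals in total — an even number — so the spindle turns the same way as the motor shaft.

counterclockwise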